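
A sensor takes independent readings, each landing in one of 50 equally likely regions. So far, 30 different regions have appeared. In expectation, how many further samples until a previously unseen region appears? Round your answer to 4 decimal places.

Each sample yields a new region with probability (50-30)/50 = 20/50, so the wait is geometric with mean 50/20.
E = 50/20 = 2.50000.

2.5000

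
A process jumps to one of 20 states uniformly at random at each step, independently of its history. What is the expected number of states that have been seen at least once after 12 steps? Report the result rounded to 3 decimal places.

For each state, P(seen in 12 steps) = 1 - (19/20)^12 = 0.4596.
By linearity of expectation, E[distinct seen] = 20·(1 - (19/20)^12) = 9.1928.

9.193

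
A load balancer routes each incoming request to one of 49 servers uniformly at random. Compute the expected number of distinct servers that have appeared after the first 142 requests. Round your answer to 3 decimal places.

For each server, P(seen in 142 requests) = 1 - (48/49)^142 = 0.9465.
By linearity of expectation, E[distinct seen] = 49·(1 - (48/49)^142) = 46.3781.

46.378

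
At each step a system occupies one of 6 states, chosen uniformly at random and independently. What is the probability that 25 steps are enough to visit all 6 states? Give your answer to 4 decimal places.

By inclusion–exclusion over which states are missing,
P(all seen) = Σ_{j=0}^{6} (-1)^j C(6,j)((6-j)/6)^25
= 1.00000 - 0.06290 + 0.00059 - 0.00000 + 0.00000 - 0.00000 + 0.00000
= 0.93770.

0.9377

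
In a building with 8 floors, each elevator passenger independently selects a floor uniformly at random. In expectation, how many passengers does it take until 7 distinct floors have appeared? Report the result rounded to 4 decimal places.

13.7429

Going from k to k+1 distinct takes a geometric number of passengers with mean 8/(8-k).
Sum over k = 0,...,6: E = 8/8 + 8/7 + 8/6 + ... + 8/3 + 8/2 = 13.74286.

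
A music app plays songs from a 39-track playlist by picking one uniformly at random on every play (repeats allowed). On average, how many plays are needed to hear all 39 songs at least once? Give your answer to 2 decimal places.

Split into phases: going from k distinct to k+1 distinct takes on average 39/(39-k) plays.
E[T] = 39/39 + 39/38 + 39/37 + ... + 39/2 + 39/1 = 39·H_{39}.
H_{39} = 4.254, so E[T] = 165.888.

165.89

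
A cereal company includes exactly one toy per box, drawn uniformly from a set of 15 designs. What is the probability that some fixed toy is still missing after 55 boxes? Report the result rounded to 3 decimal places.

0.022

On each box the fixed toy fails to appear with probability 14/15.
P(still missing after 55) = (14/15)^55 = 0.0225.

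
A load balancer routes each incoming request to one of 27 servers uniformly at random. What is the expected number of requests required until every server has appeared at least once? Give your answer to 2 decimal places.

After k distinct servers have appeared, the next request gives a new one with probability (27-k)/27, so the expected wait for the (k+1)-th is 27/(27-k).
E[T] = 27/27 + 27/26 + 27/25 + ... + 27/2 + 27/1 = 27·H_{27}.
H_{27} = 3.891, so E[T] = 105.069.

105.07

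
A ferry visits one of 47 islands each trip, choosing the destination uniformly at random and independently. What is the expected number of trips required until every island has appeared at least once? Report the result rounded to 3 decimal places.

After k distinct islands have appeared, the next trip gives a new one with probability (47-k)/47, so the expected wait for the (k+1)-th is 47/(47-k).
E[T] = 47/47 + 47/46 + 47/45 + ... + 47/2 + 47/1 = 47·H_{47}.
H_{47} = 4.4380, so E[T] = 208.5843.

208.584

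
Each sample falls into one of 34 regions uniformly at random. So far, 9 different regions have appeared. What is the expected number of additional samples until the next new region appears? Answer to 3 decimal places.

The number of samples until the next new region is geometric with success probability 25/34, so its mean is 34/25.
E = 34/25 = 1.3600.

1.360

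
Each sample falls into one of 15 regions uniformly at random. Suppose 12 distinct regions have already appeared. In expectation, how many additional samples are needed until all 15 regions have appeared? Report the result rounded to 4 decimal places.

The wait to go from k to k+1 distinct regions is geometric with mean 15/(15-k).
Sum over k = 12,...,14: E = 15/3 + 15/2 + 15/1 = 27.50000.

27.5000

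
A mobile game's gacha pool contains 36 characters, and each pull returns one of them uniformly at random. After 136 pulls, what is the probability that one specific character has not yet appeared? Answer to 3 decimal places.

Each pull misses the fixed character with probability (36-1)/36 = 35/36, independently.
P(still missing after 136) = (35/36)^136 = 0.0217.

0.022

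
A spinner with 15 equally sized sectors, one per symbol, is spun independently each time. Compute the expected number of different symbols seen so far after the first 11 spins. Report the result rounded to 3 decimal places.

For each symbol, P(seen in 11 spins) = 1 - (14/15)^11 = 0.5318.
By linearity of expectation, E[distinct seen] = 15·(1 - (14/15)^11) = 7.9774.

7.977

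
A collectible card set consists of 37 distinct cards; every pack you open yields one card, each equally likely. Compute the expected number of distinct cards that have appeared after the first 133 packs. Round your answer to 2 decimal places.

36.03

For each card, P(seen in 133 packs) = 1 - (36/37)^133 = 0.974.
By linearity of expectation, E[distinct seen] = 37·(1 - (36/37)^133) = 36.033.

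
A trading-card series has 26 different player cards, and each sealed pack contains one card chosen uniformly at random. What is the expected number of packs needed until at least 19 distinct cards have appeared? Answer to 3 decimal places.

32.801

Going from k to k+1 distinct takes a geometric number of packs with mean 26/(26-k).
Sum over k = 0,...,18: E = 26/26 + 26/25 + 26/24 + ... + 26/9 + 26/8 = 32.8006.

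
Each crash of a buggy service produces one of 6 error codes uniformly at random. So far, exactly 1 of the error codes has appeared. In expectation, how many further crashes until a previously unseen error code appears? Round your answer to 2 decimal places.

1.20

The number of crashes until the next new error code is geometric with success probability 5/6, so its mean is 6/5.
E = 6/5 = 1.200.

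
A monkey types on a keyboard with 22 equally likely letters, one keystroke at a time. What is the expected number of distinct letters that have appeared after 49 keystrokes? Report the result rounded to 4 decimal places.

19.7486

For each letter, P(seen in 49 keystrokes) = 1 - (21/22)^49 = 0.89766.
By linearity of expectation, E[distinct seen] = 22·(1 - (21/22)^49) = 19.74858.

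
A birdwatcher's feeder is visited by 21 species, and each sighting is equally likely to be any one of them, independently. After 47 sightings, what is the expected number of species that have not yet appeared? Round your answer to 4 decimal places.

For each species, P(unseen after 47) = (20/21)^47 = 0.10095.
By linearity of expectation, E[unseen] = 21·(20/21)^47 = 2.11993.

2.1199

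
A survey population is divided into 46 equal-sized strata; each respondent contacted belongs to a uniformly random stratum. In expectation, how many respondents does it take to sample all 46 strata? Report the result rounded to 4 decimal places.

203.1676

Split into phases: going from k distinct to k+1 distinct takes on average 46/(46-k) respondents.
E[T] = 46/46 + 46/45 + 46/44 + ... + 46/2 + 46/1 = 46·H_{46}.
H_{46} = 4.41669, so E[T] = 203.16761.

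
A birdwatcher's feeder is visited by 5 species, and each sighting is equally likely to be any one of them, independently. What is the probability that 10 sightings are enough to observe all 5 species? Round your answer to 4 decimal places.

Let A_i be the event that species i is missing after 10 sightings. By inclusion–exclusion on the A_i,
P(all seen) = Σ_{j=0}^{5} (-1)^j C(5,j)((5-j)/5)^10
= 1.00000 - 0.53687 + 0.06047 - 0.00105 + 0.00000 - 0.00000
= 0.52255.

0.5225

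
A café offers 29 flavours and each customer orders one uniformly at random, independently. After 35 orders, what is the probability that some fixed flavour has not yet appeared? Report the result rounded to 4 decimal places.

0.2928

On each order the fixed flavour fails to appear with probability 28/29.
P(still missing after 35) = (28/29)^35 = 0.29282.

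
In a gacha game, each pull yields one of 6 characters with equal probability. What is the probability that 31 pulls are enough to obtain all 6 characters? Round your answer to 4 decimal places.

Let A_i be the event that character i is missing after 31 pulls. By inclusion–exclusion on the A_i,
P(all seen) = Σ_{j=0}^{6} (-1)^j C(6,j)((6-j)/6)^31
= 1.00000 - 0.02106 + 0.00005 - 0.00000 + 0.00000 - 0.00000 + 0.00000
= 0.97899.

0.9790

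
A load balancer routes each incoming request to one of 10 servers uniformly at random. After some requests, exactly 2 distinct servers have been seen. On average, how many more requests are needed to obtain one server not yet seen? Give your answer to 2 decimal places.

Each request yields a new server with probability (10-2)/10 = 8/10, so the wait is geometric with mean 10/8.
E = 10/8 = 1.250.

1.25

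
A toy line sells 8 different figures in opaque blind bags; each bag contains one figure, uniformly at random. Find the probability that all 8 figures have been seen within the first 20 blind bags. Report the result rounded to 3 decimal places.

Let A_i be the event that figure i is missing after 20 blind bags. By inclusion–exclusion on the A_i,
P(all seen) = Σ_{j=0}^{8} (-1)^j C(8,j)((8-j)/8)^20
= 1.0000 - 0.5537 + 0.0888 - 0.0046 + 0.0001 - 0.0000 + 0.0000 - 0.0000 + 0.0000
= 0.5306.

0.531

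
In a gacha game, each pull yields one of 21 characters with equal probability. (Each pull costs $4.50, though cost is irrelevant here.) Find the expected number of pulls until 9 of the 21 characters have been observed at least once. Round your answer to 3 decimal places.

With k distinct characters already seen, the next new one arrives after an expected 21/(21-k) pulls.
Sum over k = 0,...,8: E = 21/21 + 21/20 + 21/19 + ... + 21/14 + 21/13 = 11.3851.

11.385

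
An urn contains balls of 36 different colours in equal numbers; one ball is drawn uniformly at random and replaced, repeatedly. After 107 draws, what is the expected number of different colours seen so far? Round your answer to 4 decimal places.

34.2331

For each colour, P(seen in 107 draws) = 1 - (35/36)^107 = 0.95092.
By linearity of expectation, E[distinct seen] = 36·(1 - (35/36)^107) = 34.23308.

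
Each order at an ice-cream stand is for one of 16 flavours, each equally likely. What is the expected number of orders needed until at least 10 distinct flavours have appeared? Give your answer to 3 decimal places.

14.892

Going from k to k+1 distinct takes a geometric number of orders with mean 16/(16-k).
Sum over k = 0,...,9: E = 16/16 + 16/15 + 16/14 + ... + 16/8 + 16/7 = 14.8917.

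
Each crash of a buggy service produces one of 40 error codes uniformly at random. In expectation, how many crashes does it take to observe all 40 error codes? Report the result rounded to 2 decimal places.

171.14

After k distinct error codes have appeared, the next crash gives a new one with probability (40-k)/40, so the expected wait for the (k+1)-th is 40/(40-k).
E[T] = 40/40 + 40/39 + 40/38 + ... + 40/2 + 40/1 = 40·H_{40}.
H_{40} = 4.279, so E[T] = 171.142.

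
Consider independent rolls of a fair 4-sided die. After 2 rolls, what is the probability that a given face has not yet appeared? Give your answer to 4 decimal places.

0.5625

On each roll the fixed face fails to appear with probability 3/4.
P(still missing after 2) = (3/4)^2 = 0.56250.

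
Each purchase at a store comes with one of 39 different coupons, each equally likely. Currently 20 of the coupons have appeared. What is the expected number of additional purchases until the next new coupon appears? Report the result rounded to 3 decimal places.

Each purchase yields a new coupon with probability (39-20)/39 = 19/39, so the wait is geometric with mean 39/19.
E = 39/19 = 2.0526.

2.053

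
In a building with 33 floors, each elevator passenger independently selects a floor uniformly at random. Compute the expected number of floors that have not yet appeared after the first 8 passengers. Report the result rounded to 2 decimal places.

25.80

For each floor, P(unseen after 8) = (32/33)^8 = 0.782.
By linearity of expectation, E[unseen] = 33·(32/33)^8 = 25.799.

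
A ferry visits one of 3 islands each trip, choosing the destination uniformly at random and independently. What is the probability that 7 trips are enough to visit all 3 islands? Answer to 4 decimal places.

Let A_i be the event that island i is missing after 7 trips. By inclusion–exclusion on the A_i,
P(all seen) = Σ_{j=0}^{3} (-1)^j C(3,j)((3-j)/3)^7
= 1.00000 - 0.17558 + 0.00137 - 0.00000
= 0.82579.

0.8258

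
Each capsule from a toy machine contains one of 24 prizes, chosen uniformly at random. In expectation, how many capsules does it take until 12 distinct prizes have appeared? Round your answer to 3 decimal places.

16.146

Going from k to k+1 distinct takes a geometric number of capsules with mean 24/(24-k).
Sum over k = 0,...,11: E = 24/24 + 24/23 + 24/22 + ... + 24/14 + 24/13 = 16.1459.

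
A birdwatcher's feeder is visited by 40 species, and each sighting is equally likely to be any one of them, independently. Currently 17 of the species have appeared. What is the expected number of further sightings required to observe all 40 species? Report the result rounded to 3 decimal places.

From k distinct to k+1 distinct takes on average 40/(40-k) sightings.
Sum over k = 17,...,39: E = 40/23 + 40/22 + 40/21 + ... + 40/2 + 40/1 = 149.3717.

149.372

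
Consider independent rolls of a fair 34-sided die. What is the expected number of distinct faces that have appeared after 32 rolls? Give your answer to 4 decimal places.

For each face, P(seen in 32 rolls) = 1 - (33/34)^32 = 0.61530.
By linearity of expectation, E[distinct seen] = 34·(1 - (33/34)^32) = 20.92024.

20.9202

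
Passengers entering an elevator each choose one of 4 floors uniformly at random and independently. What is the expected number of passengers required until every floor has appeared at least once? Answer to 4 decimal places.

After k distinct floors have appeared, the next passenger gives a new one with probability (4-k)/4, so the expected wait for the (k+1)-th is 4/(4-k).
E[T] = 4/4 + 4/3 + 4/2 + 4/1 = 4·H_{4}.
H_{4} = 2.08333, so E[T] = 8.33333.

8.3333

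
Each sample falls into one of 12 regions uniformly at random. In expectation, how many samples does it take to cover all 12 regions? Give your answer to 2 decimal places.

37.24

Split into phases: going from k distinct to k+1 distinct takes on average 12/(12-k) samples.
E[T] = 12/12 + 12/11 + 12/10 + ... + 12/2 + 12/1 = 12·H_{12}.
H_{12} = 3.103, so E[T] = 37.239.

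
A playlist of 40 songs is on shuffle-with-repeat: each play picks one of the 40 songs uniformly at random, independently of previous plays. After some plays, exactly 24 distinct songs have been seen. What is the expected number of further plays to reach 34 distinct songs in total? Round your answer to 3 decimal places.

37.229

The wait to go from k to k+1 distinct songs is geometric with mean 40/(40-k).
Sum over k = 24,...,33: E = 40/16 + 40/15 + 40/14 + ... + 40/8 + 40/7 = 37.2292.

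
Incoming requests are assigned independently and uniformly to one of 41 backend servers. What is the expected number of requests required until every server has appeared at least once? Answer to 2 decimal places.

The wait to go from k to k+1 distinct servers is geometric with mean 41/(41-k).
E[T] = 41/41 + 41/40 + 41/39 + ... + 41/2 + 41/1 = 41·H_{41}.
H_{41} = 4.303, so E[T] = 176.420.

176.42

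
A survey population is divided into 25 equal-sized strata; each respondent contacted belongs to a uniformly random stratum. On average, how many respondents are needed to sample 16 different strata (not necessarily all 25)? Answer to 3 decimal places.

Going from k to k+1 distinct takes a geometric number of respondents with mean 25/(25-k).
Sum over k = 0,...,15: E = 25/25 + 25/24 + 25/23 + ... + 25/11 + 25/10 = 24.6747.

24.675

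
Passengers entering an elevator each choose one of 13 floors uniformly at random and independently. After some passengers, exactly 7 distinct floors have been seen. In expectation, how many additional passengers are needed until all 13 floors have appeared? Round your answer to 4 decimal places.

From k distinct to k+1 distinct takes on average 13/(13-k) passengers.
Sum over k = 7,...,12: E = 13/6 + 13/5 + 13/4 + 13/3 + 13/2 + 13/1 = 31.85000.

31.8500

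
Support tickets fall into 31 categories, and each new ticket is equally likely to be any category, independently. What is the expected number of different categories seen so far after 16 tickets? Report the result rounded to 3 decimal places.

12.655

For each category, P(seen in 16 tickets) = 1 - (30/31)^16 = 0.4082.
By linearity of expectation, E[distinct seen] = 31·(1 - (30/31)^16) = 12.6551.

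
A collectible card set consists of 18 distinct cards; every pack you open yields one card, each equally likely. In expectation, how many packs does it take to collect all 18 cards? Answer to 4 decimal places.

The wait to go from k to k+1 distinct cards is geometric with mean 18/(18-k).
E[T] = 18/18 + 18/17 + 18/16 + ... + 18/2 + 18/1 = 18·H_{18}.
H_{18} = 3.49511, so E[T] = 62.91195.

62.9119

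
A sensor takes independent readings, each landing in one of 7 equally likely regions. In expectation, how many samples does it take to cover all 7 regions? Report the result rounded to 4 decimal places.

18.1500

The wait to go from k to k+1 distinct regions is geometric with mean 7/(7-k).
E[T] = 7/7 + 7/6 + 7/5 + ... + 7/2 + 7/1 = 7·H_{7}.
H_{7} = 2.59286, so E[T] = 18.15000.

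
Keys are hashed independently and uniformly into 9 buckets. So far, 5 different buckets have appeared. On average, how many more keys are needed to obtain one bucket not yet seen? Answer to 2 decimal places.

2.25

The number of keys until the next new bucket is geometric with success probability 4/9, so its mean is 9/4.
E = 9/4 = 2.250.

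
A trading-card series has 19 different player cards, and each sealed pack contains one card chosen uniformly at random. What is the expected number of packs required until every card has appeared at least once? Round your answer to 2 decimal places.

67.41

The wait to go from k to k+1 distinct cards is geometric with mean 19/(19-k).
E[T] = 19/19 + 19/18 + 19/17 + ... + 19/2 + 19/1 = 19·H_{19}.
H_{19} = 3.548, so E[T] = 67.407.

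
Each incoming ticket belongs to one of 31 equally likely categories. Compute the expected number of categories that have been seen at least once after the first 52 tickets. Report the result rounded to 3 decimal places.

For each category, P(seen in 52 tickets) = 1 - (30/31)^52 = 0.8182.
By linearity of expectation, E[distinct seen] = 31·(1 - (30/31)^52) = 25.3655.

25.365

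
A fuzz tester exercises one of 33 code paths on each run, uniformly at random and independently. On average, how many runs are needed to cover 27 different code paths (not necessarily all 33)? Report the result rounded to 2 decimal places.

54.08

With k distinct code paths already seen, the next new one arrives after an expected 33/(33-k) runs.
Sum over k = 0,...,26: E = 33/33 + 33/32 + 33/31 + ... + 33/8 + 33/7 = 54.080.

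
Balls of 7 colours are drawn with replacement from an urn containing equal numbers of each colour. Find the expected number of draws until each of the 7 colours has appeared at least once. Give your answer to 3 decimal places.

18.150

The wait to go from k to k+1 distinct colours is geometric with mean 7/(7-k).
E[T] = 7/7 + 7/6 + 7/5 + ... + 7/2 + 7/1 = 7·H_{7}.
H_{7} = 2.5929, so E[T] = 18.1500.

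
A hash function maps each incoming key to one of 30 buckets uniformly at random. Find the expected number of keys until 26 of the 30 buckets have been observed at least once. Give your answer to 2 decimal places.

57.35

Going from k to k+1 distinct takes a geometric number of keys with mean 30/(30-k).
Sum over k = 0,...,25: E = 30/30 + 30/29 + 30/28 + ... + 30/6 + 30/5 = 57.350.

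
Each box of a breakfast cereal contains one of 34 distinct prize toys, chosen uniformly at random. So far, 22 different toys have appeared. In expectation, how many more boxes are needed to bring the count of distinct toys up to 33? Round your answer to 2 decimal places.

From k distinct to k+1 distinct takes on average 34/(34-k) boxes.
Sum over k = 22,...,32: E = 34/12 + 34/11 + 34/10 + ... + 34/3 + 34/2 = 71.509.

71.51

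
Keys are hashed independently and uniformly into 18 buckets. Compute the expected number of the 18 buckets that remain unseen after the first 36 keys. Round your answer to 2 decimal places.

2.30

For each bucket, P(unseen after 36) = (17/18)^36 = 0.128.
By linearity of expectation, E[unseen] = 18·(17/18)^36 = 2.299.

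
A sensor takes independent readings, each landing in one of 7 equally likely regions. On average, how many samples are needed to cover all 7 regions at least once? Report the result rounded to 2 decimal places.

18.15

After k distinct regions have appeared, the next sample gives a new one with probability (7-k)/7, so the expected wait for the (k+1)-th is 7/(7-k).
E[T] = 7/7 + 7/6 + 7/5 + ... + 7/2 + 7/1 = 7·H_{7}.
H_{7} = 2.593, so E[T] = 18.150.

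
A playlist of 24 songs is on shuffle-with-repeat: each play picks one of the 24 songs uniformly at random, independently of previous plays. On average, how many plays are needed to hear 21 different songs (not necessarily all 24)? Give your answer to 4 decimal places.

46.6230

Going from k to k+1 distinct takes a geometric number of plays with mean 24/(24-k).
Sum over k = 0,...,20: E = 24/24 + 24/23 + 24/22 + ... + 24/5 + 24/4 = 46.62300.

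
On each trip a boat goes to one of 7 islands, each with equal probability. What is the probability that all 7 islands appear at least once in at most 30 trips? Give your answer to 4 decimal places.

Let A_i be the event that island i is missing after 30 trips. By inclusion–exclusion on the A_i,
P(all seen) = Σ_{j=0}^{7} (-1)^j C(7,j)((7-j)/7)^30
= 1.00000 - 0.06866 + 0.00087 - 0.00000 + 0.00000 - 0.00000 + 0.00000 - 0.00000
= 0.93221.

0.9322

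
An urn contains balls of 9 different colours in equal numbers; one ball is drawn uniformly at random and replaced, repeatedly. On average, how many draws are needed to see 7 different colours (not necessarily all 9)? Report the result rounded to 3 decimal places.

11.961

Going from k to k+1 distinct takes a geometric number of draws with mean 9/(9-k).
Sum over k = 0,...,6: E = 9/9 + 9/8 + 9/7 + ... + 9/4 + 9/3 = 11.9607.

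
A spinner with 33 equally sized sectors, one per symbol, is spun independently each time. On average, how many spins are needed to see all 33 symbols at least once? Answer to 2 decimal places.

After k distinct symbols have appeared, the next spin gives a new one with probability (33-k)/33, so the expected wait for the (k+1)-th is 33/(33-k).
E[T] = 33/33 + 33/32 + 33/31 + ... + 33/2 + 33/1 = 33·H_{33}.
H_{33} = 4.089, so E[T] = 134.930.

134.93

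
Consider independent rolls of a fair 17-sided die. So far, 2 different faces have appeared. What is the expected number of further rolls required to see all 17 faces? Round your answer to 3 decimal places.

The wait to go from k to k+1 distinct faces is geometric with mean 17/(17-k).
Sum over k = 2,...,16: E = 17/15 + 17/14 + 17/13 + ... + 17/2 + 17/1 = 56.4099.

56.410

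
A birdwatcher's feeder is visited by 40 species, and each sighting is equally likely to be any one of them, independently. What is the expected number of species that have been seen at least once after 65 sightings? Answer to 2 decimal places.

32.28

For each species, P(seen in 65 sightings) = 1 - (39/40)^65 = 0.807.
By linearity of expectation, E[distinct seen] = 40·(1 - (39/40)^65) = 32.285.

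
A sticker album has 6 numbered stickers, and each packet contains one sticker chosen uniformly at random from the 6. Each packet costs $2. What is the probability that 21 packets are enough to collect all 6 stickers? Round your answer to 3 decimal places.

By inclusion–exclusion over which stickers are missing,
P(all seen) = Σ_{j=0}^{6} (-1)^j C(6,j)((6-j)/6)^21
= 1.0000 - 0.1304 + 0.0030 - 0.0000 + 0.0000 - 0.0000 + 0.0000
= 0.8726.

0.873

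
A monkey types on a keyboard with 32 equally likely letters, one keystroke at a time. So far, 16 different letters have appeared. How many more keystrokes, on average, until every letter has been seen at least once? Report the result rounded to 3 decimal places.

From k distinct to k+1 distinct takes on average 32/(32-k) keystrokes.
Sum over k = 16,...,31: E = 32/16 + 32/15 + 32/14 + ... + 32/2 + 32/1 = 108.1833.

108.183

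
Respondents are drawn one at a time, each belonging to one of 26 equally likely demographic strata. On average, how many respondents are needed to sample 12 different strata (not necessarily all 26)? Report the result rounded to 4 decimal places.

15.6743

Going from k to k+1 distinct takes a geometric number of respondents with mean 26/(26-k).
Sum over k = 0,...,11: E = 26/26 + 26/25 + 26/24 + ... + 26/16 + 26/15 = 15.67429.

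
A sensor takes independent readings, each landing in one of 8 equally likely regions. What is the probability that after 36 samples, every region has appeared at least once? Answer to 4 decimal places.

0.9355

Let A_i be the event that region i is missing after 36 samples. By inclusion–exclusion on the A_i,
P(all seen) = Σ_{j=0}^{8} (-1)^j C(8,j)((8-j)/8)^36
= 1.00000 - 0.06537 + 0.00089 - 0.00000 + 0.00000 - 0.00000 + 0.00000 - 0.00000 + 0.00000
= 0.93552.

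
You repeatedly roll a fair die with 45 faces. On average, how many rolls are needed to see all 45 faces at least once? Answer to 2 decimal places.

197.77

Split into phases: going from k distinct to k+1 distinct takes on average 45/(45-k) rolls.
E[T] = 45/45 + 45/44 + 45/43 + ... + 45/2 + 45/1 = 45·H_{45}.
H_{45} = 4.395, so E[T] = 197.773.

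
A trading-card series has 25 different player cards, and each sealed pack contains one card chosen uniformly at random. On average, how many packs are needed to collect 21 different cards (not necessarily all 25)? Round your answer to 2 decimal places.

43.32

Going from k to k+1 distinct takes a geometric number of packs with mean 25/(25-k).
Sum over k = 0,...,20: E = 25/25 + 25/24 + 25/23 + ... + 25/6 + 25/5 = 43.316.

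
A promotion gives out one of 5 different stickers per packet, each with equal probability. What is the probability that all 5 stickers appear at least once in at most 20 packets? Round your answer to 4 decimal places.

0.9427

Let A_i be the event that sticker i is missing after 20 packets. By inclusion–exclusion on the A_i,
P(all seen) = Σ_{j=0}^{5} (-1)^j C(5,j)((5-j)/5)^20
= 1.00000 - 0.05765 + 0.00037 - 0.00000 + 0.00000 - 0.00000
= 0.94272.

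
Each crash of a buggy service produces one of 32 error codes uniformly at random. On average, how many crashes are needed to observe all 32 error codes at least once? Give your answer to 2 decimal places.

Split into phases: going from k distinct to k+1 distinct takes on average 32/(32-k) crashes.
E[T] = 32/32 + 32/31 + 32/30 + ... + 32/2 + 32/1 = 32·H_{32}.
H_{32} = 4.058, so E[T] = 129.872.

129.87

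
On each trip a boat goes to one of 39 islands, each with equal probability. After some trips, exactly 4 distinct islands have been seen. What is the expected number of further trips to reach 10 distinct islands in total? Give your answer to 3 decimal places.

7.220

From k distinct to k+1 distinct takes on average 39/(39-k) trips.
Sum over k = 4,...,9: E = 39/35 + 39/34 + 39/33 + 39/32 + 39/31 + 39/30 = 7.2200.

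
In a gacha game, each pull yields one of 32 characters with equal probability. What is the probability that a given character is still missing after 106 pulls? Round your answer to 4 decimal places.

0.0345

On each pull the fixed character fails to appear with probability 31/32.
P(still missing after 106) = (31/32)^106 = 0.03455.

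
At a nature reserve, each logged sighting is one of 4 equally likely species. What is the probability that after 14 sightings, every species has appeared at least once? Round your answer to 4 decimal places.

By inclusion–exclusion over which species are missing,
P(all seen) = Σ_{j=0}^{4} (-1)^j C(4,j)((4-j)/4)^14
= 1.00000 - 0.07127 + 0.00037 - 0.00000 + 0.00000
= 0.92909.

0.9291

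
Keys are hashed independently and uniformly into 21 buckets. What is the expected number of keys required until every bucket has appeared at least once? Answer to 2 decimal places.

76.55

After k distinct buckets have appeared, the next key gives a new one with probability (21-k)/21, so the expected wait for the (k+1)-th is 21/(21-k).
E[T] = 21/21 + 21/20 + 21/19 + ... + 21/2 + 21/1 = 21·H_{21}.
H_{21} = 3.645, so E[T] = 76.553.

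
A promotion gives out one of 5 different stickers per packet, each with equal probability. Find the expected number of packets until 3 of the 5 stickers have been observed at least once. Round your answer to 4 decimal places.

3.9167

Going from k to k+1 distinct takes a geometric number of packets with mean 5/(5-k).
Sum over k = 0,...,2: E = 5/5 + 5/4 + 5/3 = 3.91667.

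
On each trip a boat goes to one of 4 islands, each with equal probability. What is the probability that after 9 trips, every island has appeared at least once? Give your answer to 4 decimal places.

0.7114

Let A_i be the event that island i is missing after 9 trips. By inclusion–exclusion on the A_i,
P(all seen) = Σ_{j=0}^{4} (-1)^j C(4,j)((4-j)/4)^9
= 1.00000 - 0.30034 + 0.01172 - 0.00002 + 0.00000
= 0.71136.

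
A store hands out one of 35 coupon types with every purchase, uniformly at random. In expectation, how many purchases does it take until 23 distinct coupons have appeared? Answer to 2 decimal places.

With k distinct coupons already seen, the next new one arrives after an expected 35/(35-k) purchases.
Sum over k = 0,...,22: E = 35/35 + 35/34 + 35/33 + ... + 35/14 + 35/13 = 36.525.

36.52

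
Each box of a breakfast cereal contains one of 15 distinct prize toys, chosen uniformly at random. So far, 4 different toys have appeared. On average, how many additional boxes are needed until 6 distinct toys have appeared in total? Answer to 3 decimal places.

From k distinct to k+1 distinct takes on average 15/(15-k) boxes.
Sum over k = 4,...,5: E = 15/11 + 15/10 = 2.8636.

2.864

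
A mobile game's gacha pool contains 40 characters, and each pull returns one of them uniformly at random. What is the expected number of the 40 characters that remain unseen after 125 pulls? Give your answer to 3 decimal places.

1.689

For each character, P(unseen after 125) = (39/40)^125 = 0.0422.
By linearity of expectation, E[unseen] = 40·(39/40)^125 = 1.6890.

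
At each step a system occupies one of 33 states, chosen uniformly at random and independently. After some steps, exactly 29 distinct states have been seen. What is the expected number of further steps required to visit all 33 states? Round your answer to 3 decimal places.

68.750

From k distinct to k+1 distinct takes on average 33/(33-k) steps.
Sum over k = 29,...,32: E = 33/4 + 33/3 + 33/2 + 33/1 = 68.7500.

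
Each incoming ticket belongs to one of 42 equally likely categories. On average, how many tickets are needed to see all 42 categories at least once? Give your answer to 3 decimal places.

Split into phases: going from k distinct to k+1 distinct takes on average 42/(42-k) tickets.
E[T] = 42/42 + 42/41 + 42/40 + ... + 42/2 + 42/1 = 42·H_{42}.
H_{42} = 4.3267, so E[T] = 181.7232.

181.723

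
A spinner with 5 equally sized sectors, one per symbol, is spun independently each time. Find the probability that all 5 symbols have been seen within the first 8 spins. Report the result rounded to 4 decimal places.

0.3226

Let A_i be the event that symbol i is missing after 8 spins. By inclusion–exclusion on the A_i,
P(all seen) = Σ_{j=0}^{5} (-1)^j C(5,j)((5-j)/5)^8
= 1.00000 - 0.83886 + 0.16796 - 0.00655 + 0.00001 - 0.00000
= 0.32256.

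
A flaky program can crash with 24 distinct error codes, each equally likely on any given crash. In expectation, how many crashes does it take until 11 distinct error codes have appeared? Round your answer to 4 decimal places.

With k distinct error codes already seen, the next new one arrives after an expected 24/(24-k) crashes.
Sum over k = 0,...,10: E = 24/24 + 24/23 + 24/22 + ... + 24/15 + 24/14 = 14.29979.

14.2998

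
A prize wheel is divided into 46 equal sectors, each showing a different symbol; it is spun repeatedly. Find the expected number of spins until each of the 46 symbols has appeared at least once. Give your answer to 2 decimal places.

203.17

After k distinct symbols have appeared, the next spin gives a new one with probability (46-k)/46, so the expected wait for the (k+1)-th is 46/(46-k).
E[T] = 46/46 + 46/45 + 46/44 + ... + 46/2 + 46/1 = 46·H_{46}.
H_{46} = 4.417, so E[T] = 203.168.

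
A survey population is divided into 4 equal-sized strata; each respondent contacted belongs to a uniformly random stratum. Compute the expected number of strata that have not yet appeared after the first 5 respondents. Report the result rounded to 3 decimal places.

0.949

For each stratum, P(unseen after 5) = (3/4)^5 = 0.2373.
By linearity of expectation, E[unseen] = 4·(3/4)^5 = 0.9492.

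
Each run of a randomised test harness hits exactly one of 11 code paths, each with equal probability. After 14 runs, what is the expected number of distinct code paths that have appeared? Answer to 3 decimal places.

For each code path, P(seen in 14 runs) = 1 - (10/11)^14 = 0.7367.
By linearity of expectation, E[distinct seen] = 11·(1 - (10/11)^14) = 8.1034.

8.103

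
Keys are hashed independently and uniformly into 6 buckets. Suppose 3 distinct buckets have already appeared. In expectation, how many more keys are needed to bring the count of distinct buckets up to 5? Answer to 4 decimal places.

From k distinct to k+1 distinct takes on average 6/(6-k) keys.
Sum over k = 3,...,4: E = 6/3 + 6/2 = 5.00000.

5.0000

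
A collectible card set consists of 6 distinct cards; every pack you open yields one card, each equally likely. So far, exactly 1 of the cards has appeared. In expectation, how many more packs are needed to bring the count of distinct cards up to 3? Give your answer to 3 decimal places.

2.700

From k distinct to k+1 distinct takes on average 6/(6-k) packs.
Sum over k = 1,...,2: E = 6/5 + 6/4 = 2.7000.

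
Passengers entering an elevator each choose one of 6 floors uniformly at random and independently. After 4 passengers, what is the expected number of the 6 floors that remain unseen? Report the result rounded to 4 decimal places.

2.8935

For each floor, P(unseen after 4) = (5/6)^4 = 0.48225.
By linearity of expectation, E[unseen] = 6·(5/6)^4 = 2.89352.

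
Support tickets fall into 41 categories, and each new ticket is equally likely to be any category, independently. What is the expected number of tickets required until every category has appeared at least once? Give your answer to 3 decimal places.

176.420

After k distinct categories have appeared, the next ticket gives a new one with probability (41-k)/41, so the expected wait for the (k+1)-th is 41/(41-k).
E[T] = 41/41 + 41/40 + 41/39 + ... + 41/2 + 41/1 = 41·H_{41}.
H_{41} = 4.3029, so E[T] = 176.4203.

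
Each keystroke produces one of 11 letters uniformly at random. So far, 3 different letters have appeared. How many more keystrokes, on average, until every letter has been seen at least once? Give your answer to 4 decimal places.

The wait to go from k to k+1 distinct letters is geometric with mean 11/(11-k).
Sum over k = 3,...,10: E = 11/8 + 11/7 + 11/6 + ... + 11/2 + 11/1 = 29.89643.

29.8964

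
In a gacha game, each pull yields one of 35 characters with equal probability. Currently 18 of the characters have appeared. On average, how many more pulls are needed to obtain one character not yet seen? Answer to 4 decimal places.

2.0588

The number of pulls until the next new character is geometric with success probability 17/35, so its mean is 35/17.
E = 35/17 = 2.05882.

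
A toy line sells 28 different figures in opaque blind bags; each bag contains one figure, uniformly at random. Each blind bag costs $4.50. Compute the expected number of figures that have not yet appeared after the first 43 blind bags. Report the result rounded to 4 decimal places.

5.8614

For each figure, P(unseen after 43) = (27/28)^43 = 0.20934.
By linearity of expectation, E[unseen] = 28·(27/28)^43 = 5.86144.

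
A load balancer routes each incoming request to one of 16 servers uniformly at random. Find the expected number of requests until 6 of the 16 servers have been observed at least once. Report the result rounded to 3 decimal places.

7.228

Going from k to k+1 distinct takes a geometric number of requests with mean 16/(16-k).
Sum over k = 0,...,5: E = 16/16 + 16/15 + 16/14 + 16/13 + 16/12 + 16/11 = 7.2282.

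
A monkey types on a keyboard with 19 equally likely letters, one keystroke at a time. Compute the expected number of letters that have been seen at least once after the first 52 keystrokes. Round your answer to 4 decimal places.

17.8578

For each letter, P(seen in 52 keystrokes) = 1 - (18/19)^52 = 0.93988.
By linearity of expectation, E[distinct seen] = 19·(1 - (18/19)^52) = 17.85781.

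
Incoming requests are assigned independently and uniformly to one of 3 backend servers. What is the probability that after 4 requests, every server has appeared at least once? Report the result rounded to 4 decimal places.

0.4444

By inclusion–exclusion over which servers are missing,
P(all seen) = Σ_{j=0}^{3} (-1)^j C(3,j)((3-j)/3)^4
= 1.00000 - 0.59259 + 0.03704 - 0.00000
= 0.44444.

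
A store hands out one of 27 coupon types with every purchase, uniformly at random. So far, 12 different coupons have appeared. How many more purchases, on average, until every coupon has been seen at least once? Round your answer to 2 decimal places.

89.59

The wait to go from k to k+1 distinct coupons is geometric with mean 27/(27-k).
Sum over k = 12,...,26: E = 27/15 + 27/14 + 27/13 + ... + 27/2 + 27/1 = 89.592.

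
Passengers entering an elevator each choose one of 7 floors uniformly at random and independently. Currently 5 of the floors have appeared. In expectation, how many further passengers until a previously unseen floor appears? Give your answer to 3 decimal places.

3.500

The number of passengers until the next new floor is geometric with success probability 2/7, so its mean is 7/2.
E = 7/2 = 3.5000.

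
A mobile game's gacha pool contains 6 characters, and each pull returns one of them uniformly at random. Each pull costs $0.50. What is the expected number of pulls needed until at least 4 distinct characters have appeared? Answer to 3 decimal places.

5.700

With k distinct characters already seen, the next new one arrives after an expected 6/(6-k) pulls.
Sum over k = 0,...,3: E = 6/6 + 6/5 + 6/4 + 6/3 = 5.7000.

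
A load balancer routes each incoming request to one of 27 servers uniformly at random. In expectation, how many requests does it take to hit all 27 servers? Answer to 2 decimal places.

105.07

The wait to go from k to k+1 distinct servers is geometric with mean 27/(27-k).
E[T] = 27/27 + 27/26 + 27/25 + ... + 27/2 + 27/1 = 27·H_{27}.
H_{27} = 3.891, so E[T] = 105.069.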